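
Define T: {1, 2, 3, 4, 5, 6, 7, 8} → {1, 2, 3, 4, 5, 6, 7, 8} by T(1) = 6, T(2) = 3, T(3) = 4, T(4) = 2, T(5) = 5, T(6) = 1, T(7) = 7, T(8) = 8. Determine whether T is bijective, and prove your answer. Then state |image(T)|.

8

The values 6, 3, 4, 2, 5, 1, 7, 8 are a permutation of {1, 2, 3, 4, 5, 6, 7, 8}: each element appears exactly once.
So T is injective and surjective, hence bijective.
The image of T is {1, 2, 3, 4, 5, 6, 7, 8}, which has 8 elements.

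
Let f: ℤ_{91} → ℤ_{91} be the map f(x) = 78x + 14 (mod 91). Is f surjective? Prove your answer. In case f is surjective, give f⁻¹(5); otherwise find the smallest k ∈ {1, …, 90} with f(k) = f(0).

7

Since gcd(78, 91) = 13, we have 78x ≡ 0 (mod 13) for all x, so f(x) ≡ 1 (mod 13).
But 0 ≢ 1 (mod 13), so 0 ∈ ℤ_{91} has no preimage. So f is not surjective.
Since f is not surjective, we find the least positive k with f(k) = f(0): this means 78k ≡ 0 (mod 91), i.e. 91 ∣ 78k. Since gcd(78, 91) = 13, dividing through by 13 this holds exactly when 7 ∣ 6k, and as gcd(6, 7) = 1, exactly when 7 ∣ k.
The smallest positive such k is 7.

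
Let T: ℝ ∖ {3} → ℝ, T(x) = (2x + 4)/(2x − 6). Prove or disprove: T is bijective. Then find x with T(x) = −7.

19/8

If T(x) = 1, cross-multiplying gives 2(2x + 4) = 2(2x − 6), which simplifies to 8 = −12 — false.  So 1 has no preimage and T is not surjective.
Hence T is not bijective.
Solving T(x) = −7: cross-multiplying gives 2x + 4 = −7(2x − 6), which rearranges to 16x = 38, so x = 19/8.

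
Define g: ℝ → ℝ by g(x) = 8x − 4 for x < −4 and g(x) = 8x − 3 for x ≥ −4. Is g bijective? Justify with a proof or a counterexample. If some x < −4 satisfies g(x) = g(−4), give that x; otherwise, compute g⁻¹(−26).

Both pieces are strictly increasing (slopes 8 and 8), so each is injective on its own interval.
The left piece maps (−∞, −4) onto (−∞, −36); the right piece maps [−4, ∞) onto [−35, ∞).
The images leave a gap (−36 has no preimage), so g is not surjective, hence not bijective.
Because the two images are disjoint, no x < −4 has g(x) = g(−4), so we compute g⁻¹(−26): −26 lies in [−35, ∞), so solve 8x − 3 = −26: x = (−26 + 3)/8 = −23/8.

-23/8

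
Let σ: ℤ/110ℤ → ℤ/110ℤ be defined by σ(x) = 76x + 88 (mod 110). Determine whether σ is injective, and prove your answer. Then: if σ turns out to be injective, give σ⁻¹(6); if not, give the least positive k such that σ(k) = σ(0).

55

Recall that σ is injective if σ(s) = σ(t) implies s = t.
We have gcd(76, 110) = 2 > 1. Taking s = 0 and t = 55: σ(0) = 88 and σ(55) = 76·55 + 88 = 4268 ≡ 88 (mod 110).
So σ(0) = σ(55) while 0 ≠ 55, so σ is not injective.
Since σ is not injective, we find the least positive k with σ(k) = σ(0): this means 76k ≡ 0 (mod 110), i.e. 110 ∣ 76k. Since gcd(76, 110) = 2, dividing through by 2 this holds exactly when 55 ∣ 38k, and as gcd(38, 55) = 1, exactly when 55 ∣ k.
The smallest positive such k is 55.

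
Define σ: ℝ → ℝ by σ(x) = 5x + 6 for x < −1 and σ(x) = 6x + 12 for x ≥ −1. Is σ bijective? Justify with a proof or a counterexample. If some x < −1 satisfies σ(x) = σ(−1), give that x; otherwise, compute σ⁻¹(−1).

Both pieces are strictly increasing (slopes 5 and 6), so each is injective on its own interval.
The left piece maps (−∞, −1) onto (−∞, 1); the right piece maps [−1, ∞) onto [6, ∞).
The images leave a gap (1 has no preimage), so σ is not surjective, hence not bijective.
Because the two images are disjoint, no x < −1 has σ(x) = σ(−1), so we compute σ⁻¹(−1): −1 lies in (−∞, 1), so solve 5x + 6 = −1: x = (−1 − 6)/5 = −7/5.

-7/5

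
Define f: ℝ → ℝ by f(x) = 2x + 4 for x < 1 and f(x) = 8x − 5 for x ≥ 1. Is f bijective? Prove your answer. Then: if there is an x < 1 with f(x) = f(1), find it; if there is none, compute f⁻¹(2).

Both pieces are strictly increasing (slopes 2 and 8), so each is injective on its own interval.
The left piece maps (−∞, 1) onto (−∞, 6); the right piece maps [1, ∞) onto [3, ∞).
These images overlap. In particular f(1) = 3 (right piece), and solving 2x + 4 = 3 on the left piece gives x = −1/2 < 1.
So f(−1/2) = f(1) with −1/2 ≠ 1, and f is not injective, hence not bijective. This x = −1/2 is the requested value below 1.

-1/2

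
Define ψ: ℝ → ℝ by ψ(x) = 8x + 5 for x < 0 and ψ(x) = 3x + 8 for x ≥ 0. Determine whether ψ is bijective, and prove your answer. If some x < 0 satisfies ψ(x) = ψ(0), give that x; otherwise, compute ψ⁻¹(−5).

Both pieces are strictly increasing (slopes 8 and 3), so each is injective on its own interval.
The left piece maps (−∞, 0) onto (−∞, 5); the right piece maps [0, ∞) onto [8, ∞).
The images leave a gap (5 has no preimage), so ψ is not surjective, hence not bijective.
Because the two images are disjoint, no x < 0 has ψ(x) = ψ(0), so we compute ψ⁻¹(−5): −5 lies in (−∞, 5), so solve 8x + 5 = −5: x = (−5 − 5)/8 = −5/4.

-5/4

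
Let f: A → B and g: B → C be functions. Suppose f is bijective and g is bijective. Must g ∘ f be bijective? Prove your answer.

Injectivity: if g(f(u)) = g(f(v)) then f(u) = f(v) (g injective) so u = v (f injective).
Surjectivity: for c ∈ C pick b with g(b) = c, then a with f(a) = b; then (g ∘ f)(a) = c.
Thus g ∘ f is bijective.

bijective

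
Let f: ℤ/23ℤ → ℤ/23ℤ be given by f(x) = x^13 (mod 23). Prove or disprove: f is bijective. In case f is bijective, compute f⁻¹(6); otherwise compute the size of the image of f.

12

Since 23 is prime, the nonzero elements of ℤ/23ℤ form a cyclic group of order 22.
As gcd(13, 22) = 1, raising to the 13th power is a bijection on this group: if u^13 ≡ v^13 then (uv^{−1})^13 = 1, and the only element of order dividing gcd(13, 22) = 1 is 1, so u = v.
With f(0) = 0 this makes f injective on all of ℤ/23ℤ, hence bijective (finite equal-size domain and codomain). In particular f is bijective.
Since f is bijective, we find the preimage of 6. The inverse of x ↦ x^13 on (ℤ/23ℤ)^× is x ↦ x^17, because 13·17 = 221 = 10·22 + 1 ≡ 1 (mod 22) and x^{22} = 1 for x ≠ 0 (Fermat). So f⁻¹(6) = 6^17 mod 23.
Repeated squaring mod 23: 6^1 ≡ 6, 6^2 ≡ 6² = 36 ≡ 13, 6^4 ≡ 13² = 169 ≡ 8, 6^8 ≡ 8² = 64 ≡ 18, 6^16 ≡ 18² = 324 ≡ 2. Since 17 = 16 + 1, 6^17 ≡ 2·6: 2·6 = 12. So 6^17 ≡ 12 (mod 23).
Hence f⁻¹(6) = 12.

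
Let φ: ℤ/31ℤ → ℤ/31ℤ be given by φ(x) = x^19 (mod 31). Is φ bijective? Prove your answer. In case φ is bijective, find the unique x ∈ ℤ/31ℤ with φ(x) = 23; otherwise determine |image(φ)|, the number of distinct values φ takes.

27

Since 31 is prime, the nonzero elements of ℤ/31ℤ form a cyclic group of order 30.
As gcd(19, 30) = 1, raising to the 19th power is a bijection on this group: if a^19 ≡ b^19 then (ab^{−1})^19 = 1, and the only element of order dividing gcd(19, 30) = 1 is 1, so a = b.
With φ(0) = 0 this makes φ injective on all of ℤ/31ℤ, hence bijective (finite equal-size domain and codomain). In particular φ is bijective.
Since φ is bijective, we find the preimage of 23. The inverse of x ↦ x^19 on (ℤ/31ℤ)^× is x ↦ x^19, because 19·19 = 361 = 12·30 + 1 ≡ 1 (mod 30) and x^{30} = 1 for x ≠ 0 (Fermat). So φ⁻¹(23) = 23^19 mod 31.
Repeated squaring mod 31: 23^1 ≡ 23, 23^2 ≡ 23² = 529 ≡ 2, 23^4 ≡ 2² = 4, 23^8 ≡ 4² = 16, 23^16 ≡ 16² = 256 ≡ 8. Since 19 = 16 + 2 + 1, 23^19 ≡ 8·2·23: 8·2 = 16, then 16·23 = 368 ≡ 27. So 23^19 ≡ 27 (mod 31).
Hence φ⁻¹(23) = 27.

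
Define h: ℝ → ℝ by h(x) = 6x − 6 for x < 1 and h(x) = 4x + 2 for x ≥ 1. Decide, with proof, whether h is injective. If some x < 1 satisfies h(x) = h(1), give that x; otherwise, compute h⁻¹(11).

9/4

Both pieces are strictly increasing (slopes 6 and 4), so each is injective on its own interval.
The left piece maps (−∞, 1) onto (−∞, 0); the right piece maps [1, ∞) onto [6, ∞).
These images are disjoint, so no value is attained by both pieces. So h is injective.
Because the two images are disjoint, no x < 1 has h(x) = h(1), so we compute h⁻¹(11): 11 lies in [6, ∞), so solve 4x + 2 = 11: x = (11 − 2)/4 = 9/4.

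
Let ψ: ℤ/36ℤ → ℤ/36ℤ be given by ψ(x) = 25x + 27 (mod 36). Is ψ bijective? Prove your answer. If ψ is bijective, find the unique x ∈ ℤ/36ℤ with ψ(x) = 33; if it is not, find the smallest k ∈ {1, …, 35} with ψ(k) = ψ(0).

6

By definition, injectivity means: for all u, v in the domain, ψ(u) = ψ(v) implies u = v.
If ψ(u) = ψ(v), then 25u ≡ 25v (mod 36). Because gcd(25, 36) = 1, we may cancel 25 to get u ≡ v (mod 36).
We now compute 25⁻¹ mod 36 explicitly. Euclid's algorithm: 36 = 1·25 + 11, 25 = 2·11 + 3, 11 = 3·3 + 2, 3 = 1·2 + 1; back-substituting gives 1 = 13·25 − 9·36, so 25⁻¹ ≡ 13 (mod 36).
For any y ∈ ℤ/36ℤ, x = 13(y − 27) mod 36 satisfies ψ(x) = 25·13(y − 27) + 27 ≡ y (since 25·13 ≡ 1 mod 36). So every y has a preimage.
So ψ is bijective.
Since ψ is bijective, we compute ψ⁻¹(33): solve 25x + 27 ≡ 33 (mod 36), i.e. 25x ≡ 6 (mod 36).
Multiplying by 25⁻¹ = 13 gives x ≡ 13·6 = 78 = 2·36 + 6 ≡ 6 (mod 36).
Check: ψ(6) = 25·6 + 27 = 177 = 4·36 + 33 ≡ 33 (mod 36).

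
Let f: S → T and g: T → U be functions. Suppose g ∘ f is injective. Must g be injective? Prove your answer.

No. Take S = {1, 2, 3}, T = {1, 2, 3, 4, 5, 6}, U = {1, 2, 3, 4, 5, 6}, f(a) = a for each a ∈ S, and g(b) = 5 if b ∈ {5, 6} else g(b) = b.
Then g ∘ f = f is injective (S ⊂ T and f is the inclusion), but g(5) = g(6) = 5 with 5 ≠ 6, so g is not injective.

not injective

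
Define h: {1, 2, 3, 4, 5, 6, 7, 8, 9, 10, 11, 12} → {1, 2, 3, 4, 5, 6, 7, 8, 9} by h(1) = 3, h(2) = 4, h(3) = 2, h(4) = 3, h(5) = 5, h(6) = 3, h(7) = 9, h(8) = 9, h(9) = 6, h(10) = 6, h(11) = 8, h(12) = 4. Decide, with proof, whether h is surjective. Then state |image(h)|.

No element maps to 1, so h is not surjective.
The image of h is {2, 3, 4, 5, 6, 8, 9}, which has 7 elements.

7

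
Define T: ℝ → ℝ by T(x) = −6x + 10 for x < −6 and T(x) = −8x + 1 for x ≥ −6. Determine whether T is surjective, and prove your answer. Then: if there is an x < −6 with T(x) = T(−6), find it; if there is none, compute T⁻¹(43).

-13/2

Both pieces are strictly decreasing (slopes −6 and −8), so each is injective on its own interval.
The left piece maps (−∞, −6) onto (46, ∞); the right piece maps [−6, ∞) onto (−∞, 49].
The union (46, ∞) ∪ (−∞, 49] covers ℝ, so T is surjective.
For the follow-up: the images overlap, so an x < −6 with T(x) = T(−6) exists. T(−6) = 49; solving −6x + 10 = 49 for x < −6 gives x = (49 − 10)/(−6) = −13/2.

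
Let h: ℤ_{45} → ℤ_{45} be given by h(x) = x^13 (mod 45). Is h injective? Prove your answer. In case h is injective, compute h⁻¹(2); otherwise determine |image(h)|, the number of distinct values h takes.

h(0) = 0^13 = 0.
h(15): Repeated squaring mod 45: 15^1 ≡ 15, 15^2 ≡ 15² = 225 ≡ 0, 15^4 ≡ 0² = 0, 15^8 ≡ 0² = 0. Since 13 = 8 + 4 + 1, 15^13 ≡ 0·0·15: 0·0 = 0, then 0·15 = 0. So 15^13 ≡ 0 (mod 45).
So h(0) = h(15) = 0 while 0 ≠ 15, therefore h is not injective.
Since h is not injective, we determine |image(h)|. Computing x^13 mod 45 for each x (by repeated squaring, reducing mod 45 at every step), the values h(0), h(1), …, h(44) are: 0, 1, 2, 18, 4, 5, 36, 7, 8, 9, 10, 11, 27, 13, 14, 0, 16, 17, 18, 19, 20, 36, 22, 23, 9, 25, 26, 27, 28, 29, 0, 31, 32, 18, 34, 35, 36, 37, 38, 9, 40, 41, 27, 43, 44.
The distinct values are {0, 1, 2, 4, 5, 7, 8, 9, 10, 11, 13, 14, 16, 17, 18, 19, 20, 22, 23, 25, 26, 27, 28, 29, 31, 32, 34, 35, 36, 37, 38, 40, 41, 43, 44}; there are 35 of them.

35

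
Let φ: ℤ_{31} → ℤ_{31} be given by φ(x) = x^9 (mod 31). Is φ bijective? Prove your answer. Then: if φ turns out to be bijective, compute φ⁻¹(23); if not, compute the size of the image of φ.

φ(1) = 1^9 = 1.
φ(5): Repeated squaring mod 31: 5^1 ≡ 5, 5^2 ≡ 5² = 25, 5^4 ≡ 25² = 625 ≡ 5, 5^8 ≡ 5² = 25. Since 9 = 8 + 1, 5^9 ≡ 25·5: 25·5 = 125 ≡ 1. So 5^9 ≡ 1 (mod 31).
So φ(1) = φ(5) = 1 while 1 ≠ 5, therefore φ is not injective, hence not bijective.
Since φ is not bijective, we determine |image(φ)|. Computing x^9 mod 31 for each x (by repeated squaring, reducing mod 31 at every step), the values φ(0), φ(1), …, φ(30) are: 0, 1, 16, 29, 8, 1, 30, 8, 4, 4, 16, 23, 15, 29, 4, 29, 2, 27, 2, 16, 8, 15, 27, 27, 23, 1, 30, 23, 2, 15, 30.
The distinct values are {0, 1, 2, 4, 8, 15, 16, 23, 27, 29, 30}; there are 11 of them.

11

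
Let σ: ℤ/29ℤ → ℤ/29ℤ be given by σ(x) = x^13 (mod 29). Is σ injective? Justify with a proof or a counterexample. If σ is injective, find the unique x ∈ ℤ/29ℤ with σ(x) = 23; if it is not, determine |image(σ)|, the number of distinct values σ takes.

24

Since 29 is prime, the nonzero elements of ℤ/29ℤ form a cyclic group of order 28.
As gcd(13, 28) = 1, raising to the 13th power is a bijection on this group: if x_1^13 ≡ x_2^13 then (x_1x_2^{−1})^13 = 1, and the only element of order dividing gcd(13, 28) = 1 is 1, so x_1 = x_2.
With σ(0) = 0 this makes σ injective on all of ℤ/29ℤ, hence bijective (finite equal-size domain and codomain). In particular σ is injective.
Since σ is injective, we find the preimage of 23. The inverse of x ↦ x^13 on (ℤ/29ℤ)^× is x ↦ x^13, because 13·13 = 169 = 6·28 + 1 ≡ 1 (mod 28) and x^{28} = 1 for x ≠ 0 (Fermat). So σ⁻¹(23) = 23^13 mod 29.
Repeated squaring mod 29: 23^1 ≡ 23, 23^2 ≡ 23² = 529 ≡ 7, 23^4 ≡ 7² = 49 ≡ 20, 23^8 ≡ 20² = 400 ≡ 23. Since 13 = 8 + 4 + 1, 23^13 ≡ 23·20·23: 23·20 = 460 ≡ 25, then 25·23 = 575 ≡ 24. So 23^13 ≡ 24 (mod 29).
Hence σ⁻¹(23) = 24.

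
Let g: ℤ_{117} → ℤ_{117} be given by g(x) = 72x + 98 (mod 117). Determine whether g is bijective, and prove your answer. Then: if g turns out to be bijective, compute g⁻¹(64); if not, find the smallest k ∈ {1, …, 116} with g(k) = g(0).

We have gcd(72, 117) = 9 > 1. Taking a = 0 and b = 13: g(0) = 98 and g(13) = 72·13 + 98 = 1034 ≡ 98 (mod 117).
So g(0) = g(13) while 0 ≠ 13, so g is not injective, hence not bijective.
Since g is not bijective, we find the least positive k with g(k) = g(0): this means 72k ≡ 0 (mod 117), i.e. 117 ∣ 72k. Since gcd(72, 117) = 9, dividing through by 9 this holds exactly when 13 ∣ 8k, and as gcd(8, 13) = 1, exactly when 13 ∣ k.
The smallest positive such k is 13.

13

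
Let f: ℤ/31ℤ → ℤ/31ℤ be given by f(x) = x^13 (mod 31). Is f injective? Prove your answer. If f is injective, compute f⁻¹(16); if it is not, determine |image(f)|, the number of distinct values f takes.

8

Since 31 is prime, the nonzero elements of ℤ/31ℤ form a cyclic group of order 30.
As gcd(13, 30) = 1, raising to the 13th power is a bijection on this group: if u^13 ≡ v^13 then (uv^{−1})^13 = 1, and the only element of order dividing gcd(13, 30) = 1 is 1, so u = v.
With f(0) = 0 this makes f injective on all of ℤ/31ℤ, hence bijective (finite equal-size domain and codomain). In particular f is injective.
Since f is injective, we find the preimage of 16. The inverse of x ↦ x^13 on (ℤ/31ℤ)^× is x ↦ x^7, because 13·7 = 91 = 3·30 + 1 ≡ 1 (mod 30) and x^{30} = 1 for x ≠ 0 (Fermat). So f⁻¹(16) = 16^7 mod 31.
Repeated squaring mod 31: 16^1 ≡ 16, 16^2 ≡ 16² = 256 ≡ 8, 16^4 ≡ 8² = 64 ≡ 2. Since 7 = 4 + 2 + 1, 16^7 ≡ 2·8·16: 2·8 = 16, then 16·16 = 256 ≡ 8. So 16^7 ≡ 8 (mod 31).
Hence f⁻¹(16) = 8.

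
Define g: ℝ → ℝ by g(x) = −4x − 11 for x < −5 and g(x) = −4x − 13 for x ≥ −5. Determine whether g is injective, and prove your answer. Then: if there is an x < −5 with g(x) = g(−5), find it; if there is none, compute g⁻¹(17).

Both pieces are strictly decreasing (slopes −4 and −4), so each is injective on its own interval.
The left piece maps (−∞, −5) onto (9, ∞); the right piece maps [−5, ∞) onto (−∞, 7].
These images are disjoint, so no value is attained by both pieces. Thus g is injective.
Because the two images are disjoint, no x < −5 has g(x) = g(−5), so we compute g⁻¹(17): 17 lies in (9, ∞), so solve −4x − 11 = 17: x = (17 + 11)/(−4) = −7.

-7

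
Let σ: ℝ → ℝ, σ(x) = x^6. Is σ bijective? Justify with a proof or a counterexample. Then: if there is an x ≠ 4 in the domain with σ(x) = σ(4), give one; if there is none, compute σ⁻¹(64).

-4

σ(4) = 4096 = (−4)^6 = σ(−4) (since 6 is even), with 4 ≠ −4. So σ is not injective, hence not bijective.
For the follow-up, such an x exists: taking x = −4 ∈ ℝ gives σ(−4) = 4096 = σ(4) with −4 ≠ 4.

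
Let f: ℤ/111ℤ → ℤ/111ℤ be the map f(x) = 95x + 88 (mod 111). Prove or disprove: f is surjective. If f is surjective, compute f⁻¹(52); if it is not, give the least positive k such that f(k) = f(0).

Since gcd(95, 111) = 1, 95 is invertible modulo 111. Euclid's algorithm: 111 = 1·95 + 16, 95 = 5·16 + 15, 16 = 1·15 + 1; back-substituting gives 1 = 104·95 − 89·111, so 95⁻¹ ≡ 104 (mod 111).
Then y ↦ 104(y − 88) is a two-sided inverse to f, so every y ∈ ℤ/111ℤ has a preimage.
Therefore f is surjective.
Since f is surjective, we find f⁻¹(52): we need 95x ≡ 52 − 88 ≡ 75 (mod 111). Using 95⁻¹ = 104: x ≡ 104·75 = 7800 = 70·111 + 30, so x = 30.
Check: f(30) = 95·30 + 88 = 2938 = 26·111 + 52 ≡ 52 (mod 111).

30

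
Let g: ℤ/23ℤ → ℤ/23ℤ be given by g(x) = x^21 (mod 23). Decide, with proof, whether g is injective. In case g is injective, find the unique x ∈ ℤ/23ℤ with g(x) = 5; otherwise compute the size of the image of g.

Since 23 is prime, the nonzero elements of ℤ/23ℤ form a cyclic group of order 22.
As gcd(21, 22) = 1, raising to the 21st power is a bijection on this group: if u^21 ≡ v^21 then (uv^{−1})^21 = 1, and the only element of order dividing gcd(21, 22) = 1 is 1, so u = v.
With g(0) = 0 this makes g injective on all of ℤ/23ℤ, hence bijective (finite equal-size domain and codomain). In particular g is injective.
Since g is injective, we find the preimage of 5. The inverse of x ↦ x^21 on (ℤ/23ℤ)^× is x ↦ x^21, because 21·21 = 441 = 20·22 + 1 ≡ 1 (mod 22) and x^{22} = 1 for x ≠ 0 (Fermat). So g⁻¹(5) = 5^21 mod 23.
Repeated squaring mod 23: 5^1 ≡ 5, 5^2 ≡ 5² = 25 ≡ 2, 5^4 ≡ 2² = 4, 5^8 ≡ 4² = 16, 5^16 ≡ 16² = 256 ≡ 3. Since 21 = 16 + 4 + 1, 5^21 ≡ 3·4·5: 3·4 = 12, then 12·5 = 60 ≡ 14. So 5^21 ≡ 14 (mod 23).
Hence g⁻¹(5) = 14.

14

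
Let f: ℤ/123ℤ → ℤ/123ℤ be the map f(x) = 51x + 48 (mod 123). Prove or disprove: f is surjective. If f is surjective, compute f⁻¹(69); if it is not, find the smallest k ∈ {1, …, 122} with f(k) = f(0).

Since gcd(51, 123) = 3, we have 51x ≡ 0 (mod 3) for all x, so f(x) ≡ 0 (mod 3).
But 1 ≢ 0 (mod 3), so 1 ∈ ℤ/123ℤ has no preimage. Thus f is not surjective.
Since f is not surjective, we find the least positive k with f(k) = f(0): this means 51k ≡ 0 (mod 123), i.e. 123 ∣ 51k. Since gcd(51, 123) = 3, dividing through by 3 this holds exactly when 41 ∣ 17k, and as gcd(17, 41) = 1, exactly when 41 ∣ k.
The smallest positive such k is 41.

41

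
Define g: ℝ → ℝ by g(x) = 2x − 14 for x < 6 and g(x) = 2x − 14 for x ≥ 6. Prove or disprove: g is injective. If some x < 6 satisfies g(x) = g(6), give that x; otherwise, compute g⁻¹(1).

Both pieces are strictly increasing (slopes 2 and 2), so each is injective on its own interval.
The left piece maps (−∞, 6) onto (−∞, −2); the right piece maps [6, ∞) onto [−2, ∞).
These images are disjoint, so no value is attained by both pieces. Hence g is injective.
Because the two images are disjoint, no x < 6 has g(x) = g(6), so we compute g⁻¹(1): 1 lies in [−2, ∞), so solve 2x − 14 = 1: x = (1 + 14)/2 = 15/2.

15/2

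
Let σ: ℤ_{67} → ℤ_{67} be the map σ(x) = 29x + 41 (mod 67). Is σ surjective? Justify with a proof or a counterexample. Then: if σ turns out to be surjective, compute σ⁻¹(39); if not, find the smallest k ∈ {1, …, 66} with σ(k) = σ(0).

60

Recall that surjectivity means every element of the codomain has a preimage under σ.
Since gcd(29, 67) = 1, 29 is invertible modulo 67. Euclid's algorithm: 67 = 2·29 + 9, 29 = 3·9 + 2, 9 = 4·2 + 1; back-substituting gives 1 = 37·29 − 16·67, so 29⁻¹ ≡ 37 (mod 67).
For any y ∈ ℤ_{67}, x = 37(y − 41) mod 67 satisfies σ(x) = 29·37(y − 41) + 41 ≡ y (since 29·37 ≡ 1 mod 67). So every y has a preimage.
Thus σ is surjective.
Since σ is surjective, we find σ⁻¹(39): we need 29x ≡ 39 − 41 ≡ 65 (mod 67). Using 29⁻¹ = 37: x ≡ 37·65 = 2405 = 35·67 + 60, so x = 60.
Check: σ(60) = 29·60 + 41 = 1781 = 26·67 + 39 ≡ 39 (mod 67).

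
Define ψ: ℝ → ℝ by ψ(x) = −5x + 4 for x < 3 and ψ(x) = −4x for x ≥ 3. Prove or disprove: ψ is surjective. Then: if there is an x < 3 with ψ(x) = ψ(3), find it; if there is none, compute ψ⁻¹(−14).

Both pieces are strictly decreasing (slopes −5 and −4), so each is injective on its own interval.
The left piece maps (−∞, 3) onto (−11, ∞); the right piece maps [3, ∞) onto (−∞, −12].
The union (−11, ∞) ∪ (−∞, −12] omits the interval between −11 and −12; in particular −11 has no preimage. So ψ is not surjective.
Because the two images are disjoint, no x < 3 has ψ(x) = ψ(3), so we compute ψ⁻¹(−14): −14 lies in (−∞, −12], so solve −4x = −14: x = (−14 − 0)/(−4) = 7/2.

7/2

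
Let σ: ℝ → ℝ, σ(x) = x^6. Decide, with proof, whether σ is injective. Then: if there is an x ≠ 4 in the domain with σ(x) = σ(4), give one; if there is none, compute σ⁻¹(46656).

σ(4) = 4096 = (−4)^6 = σ(−4) (since 6 is even), with 4 ≠ −4. So σ is not injective.
For the follow-up, such an x exists: taking x = −4 ∈ ℝ gives σ(−4) = 4096 = σ(4) with −4 ≠ 4.

-4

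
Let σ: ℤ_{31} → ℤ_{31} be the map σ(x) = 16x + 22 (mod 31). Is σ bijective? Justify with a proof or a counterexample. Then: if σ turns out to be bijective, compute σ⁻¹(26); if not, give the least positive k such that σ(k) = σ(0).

Recall that σ is injective if σ(x_1) = σ(x_2) implies x_1 = x_2.
Suppose σ(x_1) = σ(x_2) in ℤ_{31}. Then 16x_1 + 22 ≡ 16x_2 + 22 (mod 31), therefore 16(x_1 − x_2) ≡ 0 (mod 31).
Since gcd(16, 31) = 1, 16 is invertible modulo 31, thus x_1 − x_2 ≡ 0 (mod 31), i.e. x_1 = x_2.
We now compute 16⁻¹ mod 31 explicitly. Euclid's algorithm: 31 = 1·16 + 15, 16 = 1·15 + 1; back-substituting gives 1 = 2·16 − 1·31, so 16⁻¹ ≡ 2 (mod 31).
For any y ∈ ℤ_{31}, x = 2(y − 22) mod 31 satisfies σ(x) = 16·2(y − 22) + 22 ≡ y (since 16·2 ≡ 1 mod 31). So every y has a preimage.
So σ is bijective.
Since σ is bijective, we find σ⁻¹(26): we need 16x ≡ 26 − 22 ≡ 4 (mod 31). Using 16⁻¹ = 2: x ≡ 2·4 = 8, so x = 8.
Check: σ(8) = 16·8 + 22 = 150 = 4·31 + 26 ≡ 26 (mod 31).

8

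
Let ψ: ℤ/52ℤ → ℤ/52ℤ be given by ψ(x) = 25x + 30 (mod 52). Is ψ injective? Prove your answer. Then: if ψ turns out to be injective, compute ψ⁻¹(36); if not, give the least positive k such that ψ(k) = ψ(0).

46

Suppose ψ(u) = ψ(v) in ℤ/52ℤ. Then 25u + 30 ≡ 25v + 30 (mod 52), hence 25(u − v) ≡ 0 (mod 52).
Since gcd(25, 52) = 1, 25 is invertible modulo 52, so u − v ≡ 0 (mod 52), i.e. u = v.
Therefore ψ is injective.
We now compute 25⁻¹ mod 52 explicitly. Euclid's algorithm: 52 = 2·25 + 2, 25 = 12·2 + 1; back-substituting gives 1 = 25·25 − 12·52, so 25⁻¹ ≡ 25 (mod 52).
Since ψ is injective, we compute ψ⁻¹(36): solve 25x + 30 ≡ 36 (mod 52), i.e. 25x ≡ 6 (mod 52).
Multiplying by 25⁻¹ = 25 gives x ≡ 25·6 = 150 = 2·52 + 46 ≡ 46 (mod 52).
Check: ψ(46) = 25·46 + 30 = 1180 = 22·52 + 36 ≡ 36 (mod 52).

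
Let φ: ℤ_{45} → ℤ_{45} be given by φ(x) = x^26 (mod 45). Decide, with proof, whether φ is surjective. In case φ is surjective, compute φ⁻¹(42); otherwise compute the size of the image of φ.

12

φ(2): Repeated squaring mod 45: 2^1 ≡ 2, 2^2 ≡ 2² = 4, 2^4 ≡ 4² = 16, 2^8 ≡ 16² = 256 ≡ 31, 2^16 ≡ 31² = 961 ≡ 16. Since 26 = 16 + 8 + 2, 2^26 ≡ 16·31·4: 16·31 = 496 ≡ 1, then 1·4 = 4. So 2^26 ≡ 4 (mod 45).
φ(7): Repeated squaring mod 45: 7^1 ≡ 7, 7^2 ≡ 7² = 49 ≡ 4, 7^4 ≡ 4² = 16, 7^8 ≡ 16² = 256 ≡ 31, 7^16 ≡ 31² = 961 ≡ 16. Since 26 = 16 + 8 + 2, 7^26 ≡ 16·31·4: 16·31 = 496 ≡ 1, then 1·4 = 4. So 7^26 ≡ 4 (mod 45).
So φ(2) = φ(7) = 4 while 2 ≠ 7, therefore φ is not injective.
A non-injective map from the 45-element set ℤ_{45} to itself takes at most 44 distinct values, so it cannot be surjective. Hence φ is not surjective.
Since φ is not surjective, we determine |image(φ)|. Computing x^26 mod 45 for each x (by repeated squaring, reducing mod 45 at every step), the values φ(0), φ(1), …, φ(44) are: 0, 1, 4, 9, 16, 25, 36, 4, 19, 36, 10, 31, 9, 34, 16, 0, 31, 19, 9, 1, 40, 36, 34, 34, 36, 40, 1, 9, 19, 31, 0, 16, 34, 9, 31, 10, 36, 19, 4, 36, 25, 16, 9, 4, 1.
The distinct values are {0, 1, 4, 9, 10, 16, 19, 25, 31, 34, 36, 40}; there are 12 of them.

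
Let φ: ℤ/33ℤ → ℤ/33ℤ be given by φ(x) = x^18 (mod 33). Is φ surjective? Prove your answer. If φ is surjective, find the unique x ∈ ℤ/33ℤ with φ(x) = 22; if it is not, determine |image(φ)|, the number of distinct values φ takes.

φ(4): Repeated squaring mod 33: 4^1 ≡ 4, 4^2 ≡ 4² = 16, 4^4 ≡ 16² = 256 ≡ 25, 4^8 ≡ 25² = 625 ≡ 31, 4^16 ≡ 31² = 961 ≡ 4. Since 18 = 16 + 2, 4^18 ≡ 4·16: 4·16 = 64 ≡ 31. So 4^18 ≡ 31 (mod 33).
φ(7): Repeated squaring mod 33: 7^1 ≡ 7, 7^2 ≡ 7² = 49 ≡ 16, 7^4 ≡ 16² = 256 ≡ 25, 7^8 ≡ 25² = 625 ≡ 31, 7^16 ≡ 31² = 961 ≡ 4. Since 18 = 16 + 2, 7^18 ≡ 4·16: 4·16 = 64 ≡ 31. So 7^18 ≡ 31 (mod 33).
So φ(4) = φ(7) = 31 while 4 ≠ 7, therefore φ is not injective.
A non-injective map from the 33-element set ℤ/33ℤ to itself takes at most 32 distinct values, so it cannot be surjective. Hence φ is not surjective.
Since φ is not surjective, we determine |image(φ)|. Computing x^18 mod 33 for each x (by repeated squaring, reducing mod 33 at every step), the values φ(0), φ(1), …, φ(32) are: 0, 1, 25, 27, 31, 4, 15, 31, 16, 3, 1, 22, 12, 25, 16, 9, 4, 4, 9, 16, 25, 12, 22, 1, 3, 16, 31, 15, 4, 31, 27, 25, 1.
The distinct values are {0, 1, 3, 4, 9, 12, 15, 16, 22, 25, 27, 31}; there are 12 of them.

12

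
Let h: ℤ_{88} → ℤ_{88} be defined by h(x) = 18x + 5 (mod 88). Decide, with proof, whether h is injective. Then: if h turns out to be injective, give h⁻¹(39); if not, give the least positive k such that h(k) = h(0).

44

We have gcd(18, 88) = 2 > 1. Taking x_1 = 0 and x_2 = 44: h(0) = 5 and h(44) = 18·44 + 5 = 797 ≡ 5 (mod 88).
So h(0) = h(44) while 0 ≠ 44, thus h is not injective.
Since h is not injective, we find the least positive k with h(k) = h(0): this means 18k ≡ 0 (mod 88), i.e. 88 ∣ 18k. Since gcd(18, 88) = 2, dividing through by 2 this holds exactly when 44 ∣ 9k, and as gcd(9, 44) = 1, exactly when 44 ∣ k.
The smallest positive such k is 44.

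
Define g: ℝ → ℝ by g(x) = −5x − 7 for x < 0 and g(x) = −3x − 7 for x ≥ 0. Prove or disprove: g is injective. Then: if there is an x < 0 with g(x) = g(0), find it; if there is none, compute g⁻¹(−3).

Both pieces are strictly decreasing (slopes −5 and −3), so each is injective on its own interval.
The left piece maps (−∞, 0) onto (−7, ∞); the right piece maps [0, ∞) onto (−∞, −7].
These images are disjoint, so no value is attained by both pieces. Therefore g is injective.
Because the two images are disjoint, no x < 0 has g(x) = g(0), so we compute g⁻¹(−3): −3 lies in (−7, ∞), so solve −5x − 7 = −3: x = (−3 + 7)/(−5) = −4/5.

-4/5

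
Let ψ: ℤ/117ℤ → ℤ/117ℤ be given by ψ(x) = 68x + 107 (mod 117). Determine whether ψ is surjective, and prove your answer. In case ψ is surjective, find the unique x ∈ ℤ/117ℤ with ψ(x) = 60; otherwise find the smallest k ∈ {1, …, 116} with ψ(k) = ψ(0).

32

Since gcd(68, 117) = 1, 68 is invertible modulo 117. Euclid's algorithm: 117 = 1·68 + 49, 68 = 1·49 + 19, 49 = 2·19 + 11, 19 = 1·11 + 8, 11 = 1·8 + 3, 8 = 2·3 + 2, 3 = 1·2 + 1; back-substituting gives 1 = 74·68 − 43·117, so 68⁻¹ ≡ 74 (mod 117).
For any y ∈ ℤ/117ℤ, x = 74(y − 107) mod 117 satisfies ψ(x) = 68·74(y − 107) + 107 ≡ y (since 68·74 ≡ 1 mod 117). So every y has a preimage.
Thus ψ is surjective.
Since ψ is surjective, we find ψ⁻¹(60): we need 68x ≡ 60 − 107 ≡ 70 (mod 117). Using 68⁻¹ = 74: x ≡ 74·70 = 5180 = 44·117 + 32, so x = 32.
Check: ψ(32) = 68·32 + 107 = 2283 = 19·117 + 60 ≡ 60 (mod 117).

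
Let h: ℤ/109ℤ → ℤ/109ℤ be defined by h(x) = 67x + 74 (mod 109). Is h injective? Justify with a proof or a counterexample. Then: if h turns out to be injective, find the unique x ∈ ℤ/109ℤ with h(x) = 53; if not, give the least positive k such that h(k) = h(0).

By definition, h is injective when h(u) = h(v) forces u = v.
If h(u) = h(v), then 67u ≡ 67v (mod 109). Because gcd(67, 109) = 1, we may cancel 67 to get u ≡ v (mod 109).
So h is injective.
We now compute 67⁻¹ mod 109 explicitly. Euclid's algorithm: 109 = 1·67 + 42, 67 = 1·42 + 25, 42 = 1·25 + 17, 25 = 1·17 + 8, 17 = 2·8 + 1; back-substituting gives 1 = 96·67 − 59·109, so 67⁻¹ ≡ 96 (mod 109).
Since h is injective, we find h⁻¹(53): we need 67x ≡ 53 − 74 ≡ 88 (mod 109). Using 67⁻¹ = 96: x ≡ 96·88 = 8448 = 77·109 + 55, so x = 55.
Check: h(55) = 67·55 + 74 = 3759 = 34·109 + 53 ≡ 53 (mod 109).

55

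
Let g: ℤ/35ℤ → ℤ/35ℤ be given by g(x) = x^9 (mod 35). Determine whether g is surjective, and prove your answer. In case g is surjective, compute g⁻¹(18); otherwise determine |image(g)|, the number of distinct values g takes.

g(4): Repeated squaring mod 35: 4^1 ≡ 4, 4^2 ≡ 4² = 16, 4^4 ≡ 16² = 256 ≡ 11, 4^8 ≡ 11² = 121 ≡ 16. Since 9 = 8 + 1, 4^9 ≡ 16·4: 16·4 = 64 ≡ 29. So 4^9 ≡ 29 (mod 35).
g(9): Repeated squaring mod 35: 9^1 ≡ 9, 9^2 ≡ 9² = 81 ≡ 11, 9^4 ≡ 11² = 121 ≡ 16, 9^8 ≡ 16² = 256 ≡ 11. Since 9 = 8 + 1, 9^9 ≡ 11·9: 11·9 = 99 ≡ 29. So 9^9 ≡ 29 (mod 35).
So g(4) = g(9) = 29 while 4 ≠ 9, thus g is not injective.
A non-injective map from the 35-element set ℤ/35ℤ to itself takes at most 34 distinct values, so it cannot be surjective. Thus g is not surjective.
Since g is not surjective, we determine |image(g)|. Computing x^9 mod 35 for each x (by repeated squaring, reducing mod 35 at every step), the values g(0), g(1), …, g(34) are: 0, 1, 22, 13, 29, 20, 6, 7, 8, 29, 20, 1, 27, 13, 14, 15, 1, 27, 8, 34, 20, 21, 22, 8, 34, 15, 6, 27, 28, 29, 15, 6, 22, 13, 34.
The distinct values are {0, 1, 6, 7, 8, 13, 14, 15, 20, 21, 22, 27, 28, 29, 34}; there are 15 of them.

15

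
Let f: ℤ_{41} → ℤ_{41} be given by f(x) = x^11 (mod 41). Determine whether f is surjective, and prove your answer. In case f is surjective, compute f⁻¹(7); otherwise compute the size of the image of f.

Since 41 is prime, the nonzero elements of ℤ_{41} form a cyclic group of order 40.
As gcd(11, 40) = 1, raising to the 11th power is a bijection on this group: if s^11 ≡ t^11 then (st^{−1})^11 = 1, and the only element of order dividing gcd(11, 40) = 1 is 1, so s = t.
With f(0) = 0 this makes f injective on all of ℤ_{41}, hence bijective (finite equal-size domain and codomain). In particular f is surjective.
Since f is surjective, we find the preimage of 7. The inverse of x ↦ x^11 on (ℤ_{41})^× is x ↦ x^11, because 11·11 = 121 = 3·40 + 1 ≡ 1 (mod 40) and x^{40} = 1 for x ≠ 0 (Fermat). So f⁻¹(7) = 7^11 mod 41.
Repeated squaring mod 41: 7^1 ≡ 7, 7^2 ≡ 7² = 49 ≡ 8, 7^4 ≡ 8² = 64 ≡ 23, 7^8 ≡ 23² = 529 ≡ 37. Since 11 = 8 + 2 + 1, 7^11 ≡ 37·8·7: 37·8 = 296 ≡ 9, then 9·7 = 63 ≡ 22. So 7^11 ≡ 22 (mod 41).
Hence f⁻¹(7) = 22.

22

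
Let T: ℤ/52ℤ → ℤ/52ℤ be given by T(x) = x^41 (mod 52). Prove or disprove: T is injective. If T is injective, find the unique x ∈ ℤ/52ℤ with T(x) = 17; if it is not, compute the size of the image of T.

T(0) = 0^41 = 0.
T(26): Repeated squaring mod 52: 26^1 ≡ 26, 26^2 ≡ 26² = 676 ≡ 0, 26^4 ≡ 0² = 0, 26^8 ≡ 0² = 0, 26^16 ≡ 0² = 0, 26^32 ≡ 0² = 0. Since 41 = 32 + 8 + 1, 26^41 ≡ 0·0·26: 0·0 = 0, then 0·26 = 0. So 26^41 ≡ 0 (mod 52).
So T(0) = T(26) = 0 while 0 ≠ 26, hence T is not injective.
Since T is not injective, we determine |image(T)|. Computing x^41 mod 52 for each x (by repeated squaring, reducing mod 52 at every step), the values T(0), T(1), …, T(51) are: 0, 1, 32, 35, 36, 5, 28, 11, 8, 29, 4, 7, 12, 13, 40, 19, 48, 49, 44, 15, 24, 21, 16, 43, 20, 25, 0, 27, 32, 9, 36, 31, 28, 37, 8, 3, 4, 33, 12, 39, 40, 45, 48, 23, 44, 41, 24, 47, 16, 17, 20, 51.
The distinct values are {0, 1, 3, 4, 5, 7, 8, 9, 11, 12, 13, 15, 16, 17, 19, 20, 21, 23, 24, 25, 27, 28, 29, 31, 32, 33, 35, 36, 37, 39, 40, 41, 43, 44, 45, 47, 48, 49, 51}; there are 39 of them.

39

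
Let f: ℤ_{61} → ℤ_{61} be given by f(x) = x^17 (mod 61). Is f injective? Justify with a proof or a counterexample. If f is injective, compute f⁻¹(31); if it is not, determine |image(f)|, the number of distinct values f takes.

6

Since 61 is prime, the nonzero elements of ℤ_{61} form a cyclic group of order 60.
As gcd(17, 60) = 1, raising to the 17th power is a bijection on this group: if s^17 ≡ t^17 then (st^{−1})^17 = 1, and the only element of order dividing gcd(17, 60) = 1 is 1, so s = t.
With f(0) = 0 this makes f injective on all of ℤ_{61}, hence bijective (finite equal-size domain and codomain). In particular f is injective.
Since f is injective, we find the preimage of 31. The inverse of x ↦ x^17 on (ℤ_{61})^× is x ↦ x^53, because 17·53 = 901 = 15·60 + 1 ≡ 1 (mod 60) and x^{60} = 1 for x ≠ 0 (Fermat). So f⁻¹(31) = 31^53 mod 61.
Repeated squaring mod 61: 31^1 ≡ 31, 31^2 ≡ 31² = 961 ≡ 46, 31^4 ≡ 46² = 2116 ≡ 42, 31^8 ≡ 42² = 1764 ≡ 56, 31^16 ≡ 56² = 3136 ≡ 25, 31^32 ≡ 25² = 625 ≡ 15. Since 53 = 32 + 16 + 4 + 1, 31^53 ≡ 15·25·42·31: 15·25 = 375 ≡ 9, then 9·42 = 378 ≡ 12, then 12·31 = 372 ≡ 6. So 31^53 ≡ 6 (mod 61).
Hence f⁻¹(31) = 6.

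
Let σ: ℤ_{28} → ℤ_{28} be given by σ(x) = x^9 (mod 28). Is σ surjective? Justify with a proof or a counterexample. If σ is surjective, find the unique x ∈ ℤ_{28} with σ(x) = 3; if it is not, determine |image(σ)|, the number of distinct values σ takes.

σ(2): Repeated squaring mod 28: 2^1 ≡ 2, 2^2 ≡ 2² = 4, 2^4 ≡ 4² = 16, 2^8 ≡ 16² = 256 ≡ 4. Since 9 = 8 + 1, 2^9 ≡ 4·2: 4·2 = 8. So 2^9 ≡ 8 (mod 28).
σ(4): Repeated squaring mod 28: 4^1 ≡ 4, 4^2 ≡ 4² = 16, 4^4 ≡ 16² = 256 ≡ 4, 4^8 ≡ 4² = 16. Since 9 = 8 + 1, 4^9 ≡ 16·4: 16·4 = 64 ≡ 8. So 4^9 ≡ 8 (mod 28).
So σ(2) = σ(4) = 8 while 2 ≠ 4, so σ is not injective.
A non-injective map from the 28-element set ℤ_{28} to itself takes at most 27 distinct values, so it cannot be surjective. So σ is not surjective.
Since σ is not surjective, we determine |image(σ)|. Computing x^9 mod 28 for each x (by repeated squaring, reducing mod 28 at every step), the values σ(0), σ(1), …, σ(27) are: 0, 1, 8, 27, 8, 13, 20, 7, 8, 1, 20, 15, 20, 13, 0, 15, 8, 13, 8, 27, 20, 21, 8, 15, 20, 1, 20, 27.
The distinct values are {0, 1, 7, 8, 13, 15, 20, 21, 27}; there are 9 of them.

9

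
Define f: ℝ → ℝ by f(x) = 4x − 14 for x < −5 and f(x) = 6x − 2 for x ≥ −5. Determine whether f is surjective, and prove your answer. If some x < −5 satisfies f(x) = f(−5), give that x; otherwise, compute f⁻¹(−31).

-29/6

Both pieces are strictly increasing (slopes 4 and 6), so each is injective on its own interval.
The left piece maps (−∞, −5) onto (−∞, −34); the right piece maps [−5, ∞) onto [−32, ∞).
The union (−∞, −34) ∪ [−32, ∞) omits the interval between −34 and −32; in particular −34 has no preimage. So f is not surjective.
Because the two images are disjoint, no x < −5 has f(x) = f(−5), so we compute f⁻¹(−31): −31 lies in [−32, ∞), so solve 6x − 2 = −31: x = (−31 + 2)/6 = −29/6.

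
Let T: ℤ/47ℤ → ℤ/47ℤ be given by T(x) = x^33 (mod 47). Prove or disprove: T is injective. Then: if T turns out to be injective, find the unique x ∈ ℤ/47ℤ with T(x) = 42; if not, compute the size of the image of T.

36

Since 47 is prime, the nonzero elements of ℤ/47ℤ form a cyclic group of order 46.
As gcd(33, 46) = 1, raising to the 33rd power is a bijection on this group: if u^33 ≡ v^33 then (uv^{−1})^33 = 1, and the only element of order dividing gcd(33, 46) = 1 is 1, so u = v.
With T(0) = 0 this makes T injective on all of ℤ/47ℤ, hence bijective (finite equal-size domain and codomain). In particular T is injective.
Since T is injective, we find the preimage of 42. The inverse of x ↦ x^33 on (ℤ/47ℤ)^× is x ↦ x^7, because 33·7 = 231 = 5·46 + 1 ≡ 1 (mod 46) and x^{46} = 1 for x ≠ 0 (Fermat). So T⁻¹(42) = 42^7 mod 47.
Repeated squaring mod 47: 42^1 ≡ 42, 42^2 ≡ 42² = 1764 ≡ 25, 42^4 ≡ 25² = 625 ≡ 14. Since 7 = 4 + 2 + 1, 42^7 ≡ 14·25·42: 14·25 = 350 ≡ 21, then 21·42 = 882 ≡ 36. So 42^7 ≡ 36 (mod 47).
Hence T⁻¹(42) = 36.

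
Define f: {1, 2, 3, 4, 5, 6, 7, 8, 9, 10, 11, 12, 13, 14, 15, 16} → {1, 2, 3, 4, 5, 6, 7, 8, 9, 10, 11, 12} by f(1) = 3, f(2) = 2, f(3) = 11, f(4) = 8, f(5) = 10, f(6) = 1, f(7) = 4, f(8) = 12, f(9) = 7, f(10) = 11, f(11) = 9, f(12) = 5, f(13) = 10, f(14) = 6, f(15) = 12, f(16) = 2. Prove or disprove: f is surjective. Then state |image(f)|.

12

Every element of the codomain has a preimage: 1 = f(6), 2 = f(2), 3 = f(1), 4 = f(7), 5 = f(12), 6 = f(14), 7 = f(9), 8 = f(4), 9 = f(11), 10 = f(5), 11 = f(3), 12 = f(8).
So f is surjective.
The image of f is {1, 2, 3, 4, 5, 6, 7, 8, 9, 10, 11, 12}, which has 12 elements.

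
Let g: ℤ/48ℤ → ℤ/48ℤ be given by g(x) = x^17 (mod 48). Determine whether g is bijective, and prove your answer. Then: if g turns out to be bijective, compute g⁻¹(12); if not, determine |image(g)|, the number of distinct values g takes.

g(0) = 0^17 = 0.
g(6): Repeated squaring mod 48: 6^1 ≡ 6, 6^2 ≡ 6² = 36, 6^4 ≡ 36² = 1296 ≡ 0, 6^8 ≡ 0² = 0, 6^16 ≡ 0² = 0. Since 17 = 16 + 1, 6^17 ≡ 0·6: 0·6 = 0. So 6^17 ≡ 0 (mod 48).
So g(0) = g(6) = 0 while 0 ≠ 6, thus g is not injective, hence not bijective.
Since g is not bijective, we determine |image(g)|. Computing x^17 mod 48 for each x (by repeated squaring, reducing mod 48 at every step), the values g(0), g(1), …, g(47) are: 0, 1, 32, 3, 16, 5, 0, 7, 32, 9, 16, 11, 0, 13, 32, 15, 16, 17, 0, 19, 32, 21, 16, 23, 0, 25, 32, 27, 16, 29, 0, 31, 32, 33, 16, 35, 0, 37, 32, 39, 16, 41, 0, 43, 32, 45, 16, 47.
The distinct values are {0, 1, 3, 5, 7, 9, 11, 13, 15, 16, 17, 19, 21, 23, 25, 27, 29, 31, 32, 33, 35, 37, 39, 41, 43, 45, 47}; there are 27 of them.

27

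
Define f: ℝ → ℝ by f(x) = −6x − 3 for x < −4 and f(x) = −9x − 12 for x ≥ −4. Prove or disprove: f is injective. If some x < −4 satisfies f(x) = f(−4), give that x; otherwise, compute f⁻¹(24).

Both pieces are strictly decreasing (slopes −6 and −9), so each is injective on its own interval.
The left piece maps (−∞, −4) onto (21, ∞); the right piece maps [−4, ∞) onto (−∞, 24].
These images overlap. In particular f(−4) = 24 (right piece), and solving −6x − 3 = 24 on the left piece gives x = −9/2 < −4.
So f(−9/2) = f(−4) with −9/2 ≠ −4, and f is not injective. This x = −9/2 is the requested value below −4.

-9/2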